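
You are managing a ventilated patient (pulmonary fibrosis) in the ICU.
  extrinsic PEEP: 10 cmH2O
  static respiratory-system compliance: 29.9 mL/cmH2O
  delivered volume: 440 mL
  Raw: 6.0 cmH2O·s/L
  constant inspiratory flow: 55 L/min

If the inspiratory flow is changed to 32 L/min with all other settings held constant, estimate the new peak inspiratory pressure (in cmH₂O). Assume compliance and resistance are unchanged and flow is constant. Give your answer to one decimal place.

Flow: 55 L/min ÷ 60 = 0.9167 L/s.
New flow: 32 L/min ÷ 60 = 0.5333 L/s.
PIP = Vt/C + R·V̇ + PEEP (constant-flow equation of motion).
Only the resistive term changes: ΔPIP = R × ΔV̇ = 6.0 × (0.5333 − 0.9167) = 6.0 × -0.3834 = -2.3 cmH2O.
Original PIP = 440/29.9 + 6.0×0.9167 + 10 = 30.216 cmH2O; new PIP = 30.216 + (-2.3) = 27.916 cmH2O.

27.9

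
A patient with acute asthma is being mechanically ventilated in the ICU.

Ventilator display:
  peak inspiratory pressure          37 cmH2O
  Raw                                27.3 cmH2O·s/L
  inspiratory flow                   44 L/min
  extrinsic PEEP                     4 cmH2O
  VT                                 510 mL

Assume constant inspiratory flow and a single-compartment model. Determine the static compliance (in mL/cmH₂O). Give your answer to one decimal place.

Flow: 44 L/min ÷ 60 = 0.7333 L/s.
Equation of motion (constant flow): PIP = Vt/C + R·V̇ + PEEP.
Vt/C = PIP − R·V̇ − PEEP = 37 − 27.3×0.7333 − 4 = 37 − 20.019 − 4 = 12.981 cmH2O.
C = Vt / 12.981 = 510 / 12.981 = 39.288 mL/cmH2O.

39.3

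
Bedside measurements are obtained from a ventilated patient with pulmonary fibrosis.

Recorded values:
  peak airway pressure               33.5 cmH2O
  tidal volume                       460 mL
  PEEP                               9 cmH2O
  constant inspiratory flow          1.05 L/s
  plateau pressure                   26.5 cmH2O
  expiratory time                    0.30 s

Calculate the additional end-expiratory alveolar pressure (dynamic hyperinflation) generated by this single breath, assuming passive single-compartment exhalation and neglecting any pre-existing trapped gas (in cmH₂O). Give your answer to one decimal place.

3.2

R = (PIP − Pplat)/V̇ = (33.5 − 26.5) / 1.05 = 7.0/1.05 = 6.667 cmH2O·s/L.
C = Vt/(Pplat − PEEP) = 460.0 / (26.5 − 9) = 460.0/17.5 = 26.286 mL/cmH2O.
τ = R × C = 6.667 × 0.02629 L/cmH2O = 0.1753 s.
Fraction remaining = e^(−Te/τ) = e^(−0.30/0.1753) = 0.1806; trapped volume = 460.0 × 0.1806 = 83.076 mL.
Additional alveolar pressure from trapping ≈ V_trapped / C = 83.076 / 26.286 = 3.16 cmH2O.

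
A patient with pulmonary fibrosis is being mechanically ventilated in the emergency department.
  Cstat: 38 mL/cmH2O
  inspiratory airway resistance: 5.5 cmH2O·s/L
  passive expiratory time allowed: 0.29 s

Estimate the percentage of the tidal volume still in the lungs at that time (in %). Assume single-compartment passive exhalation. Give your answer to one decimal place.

τ = R × C = 5.5 × 38 mL/cmH2O = 5.5 × 0.038 L/cmH2O = 0.209 s.
Passive exhalation: V(t)/V₀ = e^(−t/τ) = e^(−0.29/0.209) = 0.2497.
Fraction remaining = 0.2497 → 24.97%.

25.0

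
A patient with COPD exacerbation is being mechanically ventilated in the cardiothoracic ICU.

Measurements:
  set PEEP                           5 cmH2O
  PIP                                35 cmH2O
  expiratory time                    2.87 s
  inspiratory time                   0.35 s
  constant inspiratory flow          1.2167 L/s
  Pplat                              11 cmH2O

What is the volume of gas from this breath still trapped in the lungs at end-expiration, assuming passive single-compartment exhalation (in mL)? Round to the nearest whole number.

55

Vt = flow × Ti = 1.2167 L/s × 0.35 s × 1000 mL/L = 425.85 mL.
R = (PIP − Pplat)/V̇ = (35 − 11) / 1.2167 = 24.0/1.2167 = 19.725 cmH2O·s/L.
C = Vt/(Pplat − PEEP) = 425.85 / (11 − 5) = 425.85/6.0 = 70.975 mL/cmH2O.
τ = R × C = 19.725 × 0.07098 L/cmH2O = 1.4 s.
Fraction remaining = e^(−Te/τ) = e^(−2.87/1.4) = 0.1287.
Trapped volume = 425.85 × 0.1287 = 54.807 mL.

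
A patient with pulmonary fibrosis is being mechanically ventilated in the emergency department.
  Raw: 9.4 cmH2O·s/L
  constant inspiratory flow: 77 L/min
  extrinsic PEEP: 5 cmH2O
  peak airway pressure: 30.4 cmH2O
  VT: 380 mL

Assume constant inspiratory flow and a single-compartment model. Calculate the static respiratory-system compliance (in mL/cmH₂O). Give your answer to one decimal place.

Flow: 77 L/min ÷ 60 = 1.2833 L/s.
Equation of motion (constant flow): PIP = Vt/C + R·V̇ + PEEP.
Vt/C = PIP − R·V̇ − PEEP = 30.4 − 9.4×1.2833 − 5 = 30.4 − 12.063 − 5 = 13.337 cmH2O.
C = Vt / 13.337 = 380 / 13.337 = 28.492 mL/cmH2O.

28.5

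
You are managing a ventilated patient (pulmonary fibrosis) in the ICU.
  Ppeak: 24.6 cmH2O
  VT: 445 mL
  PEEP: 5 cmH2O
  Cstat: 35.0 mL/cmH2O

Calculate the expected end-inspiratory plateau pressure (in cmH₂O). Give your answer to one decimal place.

17.7

Pplat = PEEP + Vt / Cstat = 5 + 445 / 35.0 = 5 + 12.714 = 17.714 cmH2O.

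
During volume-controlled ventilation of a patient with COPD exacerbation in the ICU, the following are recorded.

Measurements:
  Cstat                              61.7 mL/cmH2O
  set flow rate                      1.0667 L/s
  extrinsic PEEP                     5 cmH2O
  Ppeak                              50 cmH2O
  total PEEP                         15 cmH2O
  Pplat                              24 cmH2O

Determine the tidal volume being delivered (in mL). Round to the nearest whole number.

555

End-expiratory occlusion gives total PEEP = 15 cmH2O (intrinsic PEEP = 15 − 5 = 10). Use total PEEP for the elastic gradient.
Vt = Cstat × (Pplat − PEEPtotal) = 61.7 × (24 − 15) = 61.7 × 9.0 = 555.3 mL.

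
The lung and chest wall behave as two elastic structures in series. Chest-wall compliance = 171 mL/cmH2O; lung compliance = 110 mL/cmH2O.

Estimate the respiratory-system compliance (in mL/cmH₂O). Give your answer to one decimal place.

66.9

Lung and chest wall are elastances in series: 1/Crs = 1/CL + 1/Ccw.
1/Crs = 1/110 + 1/171 = 0.01494.
Crs = 66.934 mL/cmH2O.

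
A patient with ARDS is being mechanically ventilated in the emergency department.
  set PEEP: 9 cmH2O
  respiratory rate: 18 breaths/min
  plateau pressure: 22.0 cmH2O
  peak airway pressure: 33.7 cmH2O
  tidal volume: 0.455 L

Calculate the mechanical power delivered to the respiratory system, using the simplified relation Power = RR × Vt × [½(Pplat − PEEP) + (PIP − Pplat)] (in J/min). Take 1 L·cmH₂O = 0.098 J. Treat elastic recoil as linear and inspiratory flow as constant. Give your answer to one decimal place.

14.6

Per-breath work = Vt × [½(Pplat−PEEP) + (PIP−Pplat)] = 0.455 × [0.5×13.0 + 11.7] = 0.455 × 18.2 = 8.281 L·cmH2O.
Power = 18 × 8.281 = 149.06 L·cmH2O/min.
× 0.098 J/(L·cmH2O) → 14.608 J/min.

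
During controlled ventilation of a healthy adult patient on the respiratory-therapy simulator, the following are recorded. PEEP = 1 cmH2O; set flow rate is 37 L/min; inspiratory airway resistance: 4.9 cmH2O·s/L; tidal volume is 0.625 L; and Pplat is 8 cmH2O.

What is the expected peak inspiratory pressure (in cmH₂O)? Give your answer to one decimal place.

Flow: 37 L/min ÷ 60 = 0.6167 L/s.
PIP = Pplat + Raw × flow = 8 + 4.9 × 0.6167 = 8 + 3.022 = 11.022 cmH2O.

11.0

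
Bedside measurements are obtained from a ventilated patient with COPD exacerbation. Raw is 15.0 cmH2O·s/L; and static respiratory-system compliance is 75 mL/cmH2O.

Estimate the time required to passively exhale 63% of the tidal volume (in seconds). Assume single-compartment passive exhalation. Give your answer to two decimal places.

1.12

τ = R × C = 15.0 × 75 mL/cmH2O = 15.0 × 0.075 L/cmH2O = 1.125 s.
Exhaled fraction f = 1 − e^(−t/τ) → t = −τ·ln(1 − f) = −1.125·ln(0.37) = 1.119 s.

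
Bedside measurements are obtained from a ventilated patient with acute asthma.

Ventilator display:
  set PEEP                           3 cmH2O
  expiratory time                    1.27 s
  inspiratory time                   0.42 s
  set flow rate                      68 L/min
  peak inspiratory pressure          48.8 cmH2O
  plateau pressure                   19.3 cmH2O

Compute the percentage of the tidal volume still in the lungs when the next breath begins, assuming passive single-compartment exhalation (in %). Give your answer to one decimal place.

18.8

Flow: 68 L/min ÷ 60 = 1.1333 L/s.
Vt = flow × Ti = 1.1333 L/s × 0.42 s × 1000 mL/L = 475.99 mL.
R = (PIP − Pplat)/V̇ = (48.8 − 19.3) / 1.1333 = 29.5/1.1333 = 26.03 cmH2O·s/L.
C = Vt/(Pplat − PEEP) = 475.99 / (19.3 − 3) = 475.99/16.3 = 29.202 mL/cmH2O.
τ = R × C = 26.03 × 0.0292 L/cmH2O = 0.7601 s.
Fraction remaining at end-expiration = e^(−Te/τ) = e^(−1.27/0.7601) = 0.1881 → 18.81%.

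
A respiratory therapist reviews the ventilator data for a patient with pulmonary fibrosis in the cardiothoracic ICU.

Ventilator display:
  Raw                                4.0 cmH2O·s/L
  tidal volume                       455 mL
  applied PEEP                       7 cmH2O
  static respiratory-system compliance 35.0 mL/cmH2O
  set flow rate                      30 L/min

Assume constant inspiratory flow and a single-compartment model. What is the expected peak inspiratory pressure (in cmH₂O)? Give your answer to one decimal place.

22.0

Flow: 30 L/min ÷ 60 = 0.5 L/s.
Equation of motion (constant flow): PIP = Vt/C + R·V̇ + PEEP.
PIP = 455/35.0 + 4.0×0.5 + 7 = 13.0 + 2.0 + 7 = 22.0 cmH2O.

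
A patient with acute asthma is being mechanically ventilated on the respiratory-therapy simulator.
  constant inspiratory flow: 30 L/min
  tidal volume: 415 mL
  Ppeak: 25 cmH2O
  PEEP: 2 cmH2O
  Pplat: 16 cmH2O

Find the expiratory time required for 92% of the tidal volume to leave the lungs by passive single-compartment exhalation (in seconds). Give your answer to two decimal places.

1.35

Flow: 30 L/min ÷ 60 = 0.5 L/s.
R = (PIP − Pplat)/V̇ = (25 − 16) / 0.5 = 9.0/0.5 = 18.0 cmH2O·s/L.
C = Vt/(Pplat − PEEP) = 415.0 / (16 − 2) = 415.0/14.0 = 29.643 mL/cmH2O.
τ = R × C = 18.0 × 0.02964 L/cmH2O = 0.5335 s.
t = −τ·ln(1 − 0.92) = −0.5335·ln(0.08) = 1.347 s.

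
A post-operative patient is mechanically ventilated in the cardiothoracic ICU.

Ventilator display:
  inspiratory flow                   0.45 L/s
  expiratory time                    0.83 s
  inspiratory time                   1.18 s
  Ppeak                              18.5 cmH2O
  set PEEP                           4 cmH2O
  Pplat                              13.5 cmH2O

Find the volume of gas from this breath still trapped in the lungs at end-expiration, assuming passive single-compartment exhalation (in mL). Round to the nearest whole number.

140

Vt = flow × Ti = 0.45 L/s × 1.18 s × 1000 mL/L = 531.0 mL.
R = (PIP − Pplat)/V̇ = (18.5 − 13.5) / 0.45 = 5.0/0.45 = 11.111 cmH2O·s/L.
C = Vt/(Pplat − PEEP) = 531.0 / (13.5 − 4) = 531.0/9.5 = 55.895 mL/cmH2O.
τ = R × C = 11.111 × 0.0559 L/cmH2O = 0.6211 s.
Fraction remaining = e^(−Te/τ) = e^(−0.83/0.6211) = 0.2628.
Trapped volume = 531.0 × 0.2628 = 139.55 mL.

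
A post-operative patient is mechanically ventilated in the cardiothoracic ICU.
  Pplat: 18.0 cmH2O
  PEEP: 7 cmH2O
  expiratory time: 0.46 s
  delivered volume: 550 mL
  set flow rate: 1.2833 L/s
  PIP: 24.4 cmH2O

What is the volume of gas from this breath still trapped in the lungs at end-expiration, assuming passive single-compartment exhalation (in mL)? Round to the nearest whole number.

87

R = (PIP − Pplat)/V̇ = (24.4 − 18.0) / 1.2833 = 6.4/1.2833 = 4.987 cmH2O·s/L.
C = Vt/(Pplat − PEEP) = 550.0 / (18.0 − 7) = 550.0/11.0 = 50.0 mL/cmH2O.
τ = R × C = 4.987 × 0.05 L/cmH2O = 0.2494 s.
Fraction remaining = e^(−Te/τ) = e^(−0.46/0.2494) = 0.1581.
Trapped volume = 550.0 × 0.1581 = 86.955 mL.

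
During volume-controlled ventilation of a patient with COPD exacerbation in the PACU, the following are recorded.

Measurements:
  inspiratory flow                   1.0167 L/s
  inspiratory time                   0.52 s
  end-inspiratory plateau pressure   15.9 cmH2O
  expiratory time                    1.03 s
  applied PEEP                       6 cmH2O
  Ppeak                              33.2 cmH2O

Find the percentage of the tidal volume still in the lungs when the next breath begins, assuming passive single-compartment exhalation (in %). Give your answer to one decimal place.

Vt = flow × Ti = 1.0167 L/s × 0.52 s × 1000 mL/L = 528.68 mL.
R = (PIP − Pplat)/V̇ = (33.2 − 15.9) / 1.0167 = 17.3/1.0167 = 17.016 cmH2O·s/L.
C = Vt/(Pplat − PEEP) = 528.68 / (15.9 − 6) = 528.68/9.9 = 53.402 mL/cmH2O.
τ = R × C = 17.016 × 0.0534 L/cmH2O = 0.9087 s.
Fraction remaining at end-expiration = e^(−Te/τ) = e^(−1.03/0.9087) = 0.3219 → 32.19%.

32.2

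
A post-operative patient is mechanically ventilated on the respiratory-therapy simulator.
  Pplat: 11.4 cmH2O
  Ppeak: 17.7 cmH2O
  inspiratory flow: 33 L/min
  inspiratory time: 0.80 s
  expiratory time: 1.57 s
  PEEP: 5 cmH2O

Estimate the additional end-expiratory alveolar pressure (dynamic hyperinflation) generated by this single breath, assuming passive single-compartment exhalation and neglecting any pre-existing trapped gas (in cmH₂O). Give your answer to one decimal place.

Flow: 33 L/min ÷ 60 = 0.55 L/s.
Vt = flow × Ti = 0.55 L/s × 0.80 s × 1000 mL/L = 440.0 mL.
R = (PIP − Pplat)/V̇ = (17.7 − 11.4) / 0.55 = 6.3/0.55 = 11.455 cmH2O·s/L.
C = Vt/(Pplat − PEEP) = 440.0 / (11.4 − 5) = 440.0/6.4 = 68.75 mL/cmH2O.
τ = R × C = 11.455 × 0.06875 L/cmH2O = 0.7875 s.
Fraction remaining = e^(−Te/τ) = e^(−1.57/0.7875) = 0.1362; trapped volume = 440.0 × 0.1362 = 59.928 mL.
Additional alveolar pressure from trapping ≈ V_trapped / C = 59.928 / 68.75 = 0.8717 cmH2O.

0.9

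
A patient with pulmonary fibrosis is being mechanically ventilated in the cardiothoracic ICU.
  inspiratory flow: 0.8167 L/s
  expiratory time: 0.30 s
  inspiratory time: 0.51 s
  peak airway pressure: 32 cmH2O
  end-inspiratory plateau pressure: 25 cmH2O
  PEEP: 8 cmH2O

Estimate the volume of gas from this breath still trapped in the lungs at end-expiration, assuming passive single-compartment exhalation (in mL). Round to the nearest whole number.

Vt = flow × Ti = 0.8167 L/s × 0.51 s × 1000 mL/L = 416.52 mL.
R = (PIP − Pplat)/V̇ = (32 − 25) / 0.8167 = 7.0/0.8167 = 8.571 cmH2O·s/L.
C = Vt/(Pplat − PEEP) = 416.52 / (25 − 8) = 416.52/17.0 = 24.501 mL/cmH2O.
τ = R × C = 8.571 × 0.0245 L/cmH2O = 0.21 s.
Fraction remaining = e^(−Te/τ) = e^(−0.30/0.21) = 0.2397.
Trapped volume = 416.52 × 0.2397 = 99.84 mL.

100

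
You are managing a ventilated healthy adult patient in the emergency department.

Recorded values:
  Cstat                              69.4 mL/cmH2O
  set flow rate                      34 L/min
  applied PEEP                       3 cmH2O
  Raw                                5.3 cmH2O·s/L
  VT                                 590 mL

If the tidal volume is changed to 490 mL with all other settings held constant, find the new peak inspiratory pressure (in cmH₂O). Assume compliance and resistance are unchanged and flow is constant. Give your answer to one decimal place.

Flow: 34 L/min ÷ 60 = 0.5667 L/s.
PIP = Vt/C + R·V̇ + PEEP (constant-flow equation of motion).
Only the elastic term changes: ΔPIP = ΔVt / C = (490 − 590) / 69.4 = -1.441 cmH2O.
Original PIP = 590/69.4 + 5.3×0.5667 + 3 = 14.505 cmH2O; new PIP = 14.505 + (-1.441) = 13.064 cmH2O.

13.1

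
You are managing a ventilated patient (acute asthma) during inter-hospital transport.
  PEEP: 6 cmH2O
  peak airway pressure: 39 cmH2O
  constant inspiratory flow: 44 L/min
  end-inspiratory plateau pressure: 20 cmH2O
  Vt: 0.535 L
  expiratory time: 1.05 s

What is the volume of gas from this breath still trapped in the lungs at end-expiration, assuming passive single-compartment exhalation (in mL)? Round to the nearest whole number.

185

Flow: 44 L/min ÷ 60 = 0.7333 L/s.
R = (PIP − Pplat)/V̇ = (39 − 20) / 0.7333 = 19.0/0.7333 = 25.91 cmH2O·s/L.
C = Vt/(Pplat − PEEP) = 535.0 / (20 − 6) = 535.0/14.0 = 38.214 mL/cmH2O.
τ = R × C = 25.91 × 0.03821 L/cmH2O = 0.99 s.
Fraction remaining = e^(−Te/τ) = e^(−1.05/0.99) = 0.3462.
Trapped volume = 535.0 × 0.3462 = 185.22 mL.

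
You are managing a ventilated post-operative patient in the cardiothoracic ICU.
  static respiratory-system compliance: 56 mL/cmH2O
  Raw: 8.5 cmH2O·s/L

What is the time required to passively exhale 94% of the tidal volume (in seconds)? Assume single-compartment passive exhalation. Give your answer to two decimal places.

τ = R × C = 8.5 × 56 mL/cmH2O = 8.5 × 0.056 L/cmH2O = 0.476 s.
Exhaled fraction f = 1 − e^(−t/τ) → t = −τ·ln(1 − f) = −0.476·ln(0.06) = 1.339 s.

1.34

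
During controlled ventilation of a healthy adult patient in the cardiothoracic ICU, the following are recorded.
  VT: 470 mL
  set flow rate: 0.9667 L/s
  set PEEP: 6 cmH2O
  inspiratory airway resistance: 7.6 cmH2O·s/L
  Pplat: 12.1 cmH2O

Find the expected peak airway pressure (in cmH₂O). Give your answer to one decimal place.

19.4

PIP = Pplat + Raw × flow = 12.1 + 7.6 × 0.9667 = 12.1 + 7.347 = 19.447 cmH2O.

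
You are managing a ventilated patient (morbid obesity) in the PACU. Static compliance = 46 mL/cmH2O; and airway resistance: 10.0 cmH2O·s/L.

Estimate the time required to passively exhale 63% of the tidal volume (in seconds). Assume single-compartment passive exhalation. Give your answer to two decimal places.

0.46

τ = R × C = 10.0 × 46 mL/cmH2O = 10.0 × 0.046 L/cmH2O = 0.46 s.
Exhaled fraction f = 1 − e^(−t/τ) → t = −τ·ln(1 − f) = −0.46·ln(0.37) = 0.4574 s.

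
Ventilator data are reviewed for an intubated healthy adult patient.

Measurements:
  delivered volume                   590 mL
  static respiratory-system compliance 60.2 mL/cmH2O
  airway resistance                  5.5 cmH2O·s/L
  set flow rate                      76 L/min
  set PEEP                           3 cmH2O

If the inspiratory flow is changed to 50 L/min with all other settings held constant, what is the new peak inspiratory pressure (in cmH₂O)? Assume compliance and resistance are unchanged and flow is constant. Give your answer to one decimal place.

17.4

Flow: 76 L/min ÷ 60 = 1.2667 L/s.
New flow: 50 L/min ÷ 60 = 0.8333 L/s.
PIP = Vt/C + R·V̇ + PEEP (constant-flow equation of motion).
Only the resistive term changes: ΔPIP = R × ΔV̇ = 5.5 × (0.8333 − 1.2667) = 5.5 × -0.4334 = -2.384 cmH2O.
Original PIP = 590/60.2 + 5.5×1.2667 + 3 = 19.768 cmH2O; new PIP = 19.768 + (-2.384) = 17.384 cmH2O.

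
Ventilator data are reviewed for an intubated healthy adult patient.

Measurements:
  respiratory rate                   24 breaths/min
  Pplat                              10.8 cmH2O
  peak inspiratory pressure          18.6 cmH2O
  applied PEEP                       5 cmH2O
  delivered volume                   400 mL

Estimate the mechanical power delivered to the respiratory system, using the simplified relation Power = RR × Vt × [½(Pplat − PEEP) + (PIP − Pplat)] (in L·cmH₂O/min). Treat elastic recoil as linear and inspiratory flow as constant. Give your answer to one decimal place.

102.7

Per-breath work = Vt × [½(Pplat−PEEP) + (PIP−Pplat)] = 0.400 × [0.5×5.8 + 7.8] = 0.400 × 10.7 = 4.28 L·cmH2O.
Power = 24 × 4.28 = 102.72 L·cmH2O/min.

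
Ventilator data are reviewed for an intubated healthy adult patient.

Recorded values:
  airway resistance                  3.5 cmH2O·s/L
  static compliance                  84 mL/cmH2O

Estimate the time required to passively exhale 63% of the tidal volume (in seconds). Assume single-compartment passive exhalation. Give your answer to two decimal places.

τ = R × C = 3.5 × 84 mL/cmH2O = 3.5 × 0.084 L/cmH2O = 0.294 s.
Exhaled fraction f = 1 − e^(−t/τ) → t = −τ·ln(1 − f) = −0.294·ln(0.37) = 0.2923 s.

0.29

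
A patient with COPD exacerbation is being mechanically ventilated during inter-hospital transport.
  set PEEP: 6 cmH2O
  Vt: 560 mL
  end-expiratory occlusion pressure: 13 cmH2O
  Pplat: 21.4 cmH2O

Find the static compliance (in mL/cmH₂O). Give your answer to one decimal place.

66.7

End-expiratory occlusion gives total PEEP = 13 cmH2O (intrinsic PEEP = 13 − 6 = 7). Use total PEEP for the elastic gradient.
Cstat = Vt / (Pplat − PEEPtotal) = 560 / (21.4 − 13) = 560 / 8.4 = 66.667 mL/cmH2O.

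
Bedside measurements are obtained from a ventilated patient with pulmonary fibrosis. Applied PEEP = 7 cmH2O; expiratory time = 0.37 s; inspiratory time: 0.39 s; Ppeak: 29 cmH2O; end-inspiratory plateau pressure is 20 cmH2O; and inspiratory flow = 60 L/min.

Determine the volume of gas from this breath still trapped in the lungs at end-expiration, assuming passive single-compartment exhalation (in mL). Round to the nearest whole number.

Flow: 60 L/min ÷ 60 = 1 L/s.
Vt = flow × Ti = 1 L/s × 0.39 s × 1000 mL/L = 390.0 mL.
R = (PIP − Pplat)/V̇ = (29 − 20) / 1 = 9.0/1 = 9.0 cmH2O·s/L.
C = Vt/(Pplat − PEEP) = 390.0 / (20 − 7) = 390.0/13.0 = 30.0 mL/cmH2O.
τ = R × C = 9.0 × 0.03 L/cmH2O = 0.27 s.
Fraction remaining = e^(−Te/τ) = e^(−0.37/0.27) = 0.254.
Trapped volume = 390.0 × 0.254 = 99.06 mL.

99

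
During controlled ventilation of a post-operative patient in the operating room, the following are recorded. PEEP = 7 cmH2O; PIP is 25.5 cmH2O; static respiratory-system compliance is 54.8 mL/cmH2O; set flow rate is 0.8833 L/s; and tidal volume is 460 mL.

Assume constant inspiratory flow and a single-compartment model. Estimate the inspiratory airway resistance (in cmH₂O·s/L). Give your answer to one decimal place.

Equation of motion (constant flow): PIP = Vt/C + R·V̇ + PEEP.
R·V̇ = PIP − Vt/C − PEEP = 25.5 − 460/54.8 − 7 = 25.5 − 8.394 − 7 = 10.106 cmH2O.
R = 10.106 / 0.8833 = 11.441 cmH2O·s/L.

11.4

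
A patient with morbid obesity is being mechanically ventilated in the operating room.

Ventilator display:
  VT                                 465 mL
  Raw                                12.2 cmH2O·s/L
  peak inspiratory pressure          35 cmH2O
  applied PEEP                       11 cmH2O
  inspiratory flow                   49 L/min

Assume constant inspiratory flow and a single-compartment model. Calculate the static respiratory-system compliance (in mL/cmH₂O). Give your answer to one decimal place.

33.1

Flow: 49 L/min ÷ 60 = 0.8167 L/s.
Equation of motion (constant flow): PIP = Vt/C + R·V̇ + PEEP.
Vt/C = PIP − R·V̇ − PEEP = 35 − 12.2×0.8167 − 11 = 35 − 9.964 − 11 = 14.036 cmH2O.
C = Vt / 14.036 = 465 / 14.036 = 33.129 mL/cmH2O.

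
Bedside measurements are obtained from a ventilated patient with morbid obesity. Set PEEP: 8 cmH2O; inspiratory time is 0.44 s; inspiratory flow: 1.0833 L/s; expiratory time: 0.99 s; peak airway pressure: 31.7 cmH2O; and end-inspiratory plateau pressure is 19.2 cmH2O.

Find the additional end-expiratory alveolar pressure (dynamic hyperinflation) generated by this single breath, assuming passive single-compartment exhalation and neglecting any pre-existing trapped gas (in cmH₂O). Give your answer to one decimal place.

1.5

Vt = flow × Ti = 1.0833 L/s × 0.44 s × 1000 mL/L = 476.65 mL.
R = (PIP − Pplat)/V̇ = (31.7 − 19.2) / 1.0833 = 12.5/1.0833 = 11.539 cmH2O·s/L.
C = Vt/(Pplat − PEEP) = 476.65 / (19.2 − 8) = 476.65/11.2 = 42.558 mL/cmH2O.
τ = R × C = 11.539 × 0.04256 L/cmH2O = 0.4911 s.
Fraction remaining = e^(−Te/τ) = e^(−0.99/0.4911) = 0.1332; trapped volume = 476.65 × 0.1332 = 63.49 mL.
Additional alveolar pressure from trapping ≈ V_trapped / C = 63.49 / 42.558 = 1.492 cmH2O.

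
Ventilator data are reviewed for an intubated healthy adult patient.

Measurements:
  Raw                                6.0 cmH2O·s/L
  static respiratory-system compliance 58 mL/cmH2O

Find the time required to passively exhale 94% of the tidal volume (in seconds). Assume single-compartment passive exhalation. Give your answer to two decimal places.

τ = R × C = 6.0 × 58 mL/cmH2O = 6.0 × 0.058 L/cmH2O = 0.348 s.
Exhaled fraction f = 1 − e^(−t/τ) → t = −τ·ln(1 − f) = −0.348·ln(0.06) = 0.9791 s.

0.98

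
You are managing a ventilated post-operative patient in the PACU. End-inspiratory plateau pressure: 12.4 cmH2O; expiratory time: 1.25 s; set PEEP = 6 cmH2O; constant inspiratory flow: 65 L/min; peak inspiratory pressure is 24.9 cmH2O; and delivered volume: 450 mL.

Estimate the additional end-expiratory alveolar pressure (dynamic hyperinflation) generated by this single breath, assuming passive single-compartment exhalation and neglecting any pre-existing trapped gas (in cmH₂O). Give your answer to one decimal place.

Flow: 65 L/min ÷ 60 = 1.0833 L/s.
R = (PIP − Pplat)/V̇ = (24.9 − 12.4) / 1.0833 = 12.5/1.0833 = 11.539 cmH2O·s/L.
C = Vt/(Pplat − PEEP) = 450.0 / (12.4 − 6) = 450.0/6.4 = 70.313 mL/cmH2O.
τ = R × C = 11.539 × 0.07031 L/cmH2O = 0.8113 s.
Fraction remaining = e^(−Te/τ) = e^(−1.25/0.8113) = 0.2142; trapped volume = 450.0 × 0.2142 = 96.39 mL.
Additional alveolar pressure from trapping ≈ V_trapped / C = 96.39 / 70.313 = 1.371 cmH2O.

1.4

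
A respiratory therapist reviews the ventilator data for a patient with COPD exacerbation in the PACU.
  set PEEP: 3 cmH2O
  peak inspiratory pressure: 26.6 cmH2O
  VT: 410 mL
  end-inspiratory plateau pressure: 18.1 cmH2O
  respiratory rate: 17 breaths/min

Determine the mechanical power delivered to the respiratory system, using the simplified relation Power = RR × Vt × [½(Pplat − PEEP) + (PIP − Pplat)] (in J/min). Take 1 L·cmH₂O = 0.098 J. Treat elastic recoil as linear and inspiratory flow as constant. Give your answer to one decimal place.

Per-breath work = Vt × [½(Pplat−PEEP) + (PIP−Pplat)] = 0.410 × [0.5×15.1 + 8.5] = 0.410 × 16.05 = 6.581 L·cmH2O.
Power = 17 × 6.581 = 111.88 L·cmH2O/min.
× 0.098 J/(L·cmH2O) → 10.964 J/min.

11.0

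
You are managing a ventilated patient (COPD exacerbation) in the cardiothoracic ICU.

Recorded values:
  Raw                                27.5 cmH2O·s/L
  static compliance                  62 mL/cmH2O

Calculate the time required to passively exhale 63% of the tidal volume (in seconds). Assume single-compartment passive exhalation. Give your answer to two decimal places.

τ = R × C = 27.5 × 62 mL/cmH2O = 27.5 × 0.062 L/cmH2O = 1.705 s.
Exhaled fraction f = 1 − e^(−t/τ) → t = −τ·ln(1 − f) = −1.705·ln(0.37) = 1.695 s.

1.70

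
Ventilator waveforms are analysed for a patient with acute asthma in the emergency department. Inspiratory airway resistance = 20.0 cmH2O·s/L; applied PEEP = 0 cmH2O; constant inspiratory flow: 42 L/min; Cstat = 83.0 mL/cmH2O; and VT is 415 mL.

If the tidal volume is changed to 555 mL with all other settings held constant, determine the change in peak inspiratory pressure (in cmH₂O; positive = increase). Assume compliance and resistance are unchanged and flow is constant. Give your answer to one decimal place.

PIP = Vt/C + R·V̇ + PEEP (constant-flow equation of motion).
Only the elastic term changes: ΔPIP = ΔVt / C = (555 − 415) / 83.0 = 1.687 cmH2O.

1.7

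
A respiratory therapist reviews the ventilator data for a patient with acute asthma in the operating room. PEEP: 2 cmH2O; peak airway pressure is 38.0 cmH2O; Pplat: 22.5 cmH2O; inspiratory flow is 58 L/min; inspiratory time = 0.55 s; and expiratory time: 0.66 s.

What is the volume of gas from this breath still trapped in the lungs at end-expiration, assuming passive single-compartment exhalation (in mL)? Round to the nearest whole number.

Flow: 58 L/min ÷ 60 = 0.9667 L/s.
Vt = flow × Ti = 0.9667 L/s × 0.55 s × 1000 mL/L = 531.69 mL.
R = (PIP − Pplat)/V̇ = (38.0 − 22.5) / 0.9667 = 15.5/0.9667 = 16.034 cmH2O·s/L.
C = Vt/(Pplat − PEEP) = 531.69 / (22.5 − 2) = 531.69/20.5 = 25.936 mL/cmH2O.
τ = R × C = 16.034 × 0.02594 L/cmH2O = 0.4159 s.
Fraction remaining = e^(−Te/τ) = e^(−0.66/0.4159) = 0.2046.
Trapped volume = 531.69 × 0.2046 = 108.78 mL.

109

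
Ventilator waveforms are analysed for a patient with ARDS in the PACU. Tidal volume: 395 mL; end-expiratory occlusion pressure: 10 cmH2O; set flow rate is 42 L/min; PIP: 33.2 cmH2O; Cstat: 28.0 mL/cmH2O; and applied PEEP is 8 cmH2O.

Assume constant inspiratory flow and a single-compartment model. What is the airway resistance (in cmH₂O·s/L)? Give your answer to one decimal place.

Flow: 42 L/min ÷ 60 = 0.7 L/s.
Total PEEP = 10 cmH2O (set 8 + intrinsic 2); this is the baseline alveolar pressure.
Equation of motion (constant flow): PIP = Vt/C + R·V̇ + PEEP.
R·V̇ = PIP − Vt/C − PEEP = 33.2 − 395/28.0 − 10 = 33.2 − 14.107 − 10 = 9.093 cmH2O.
R = 9.093 / 0.7 = 12.99 cmH2O·s/L.

13.0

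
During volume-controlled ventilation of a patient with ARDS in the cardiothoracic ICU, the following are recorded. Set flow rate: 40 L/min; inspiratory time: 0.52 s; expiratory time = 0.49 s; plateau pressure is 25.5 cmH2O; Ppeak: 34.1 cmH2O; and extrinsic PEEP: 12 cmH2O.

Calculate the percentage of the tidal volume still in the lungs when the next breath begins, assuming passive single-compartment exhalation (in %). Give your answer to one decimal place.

22.8

Flow: 40 L/min ÷ 60 = 0.6667 L/s.
Vt = flow × Ti = 0.6667 L/s × 0.52 s × 1000 mL/L = 346.68 mL.
R = (PIP − Pplat)/V̇ = (34.1 − 25.5) / 0.6667 = 8.6/0.6667 = 12.899 cmH2O·s/L.
C = Vt/(Pplat − PEEP) = 346.68 / (25.5 − 12) = 346.68/13.5 = 25.68 mL/cmH2O.
τ = R × C = 12.899 × 0.02568 L/cmH2O = 0.3312 s.
Fraction remaining at end-expiration = e^(−Te/τ) = e^(−0.49/0.3312) = 0.2278 → 22.78%.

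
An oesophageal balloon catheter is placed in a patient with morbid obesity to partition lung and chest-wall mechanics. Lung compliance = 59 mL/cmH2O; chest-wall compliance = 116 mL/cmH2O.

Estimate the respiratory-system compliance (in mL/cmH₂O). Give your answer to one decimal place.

Lung and chest wall are elastances in series: 1/Crs = 1/CL + 1/Ccw.
1/Crs = 1/59 + 1/116 = 0.02557.
Crs = 39.108 mL/cmH2O.

39.1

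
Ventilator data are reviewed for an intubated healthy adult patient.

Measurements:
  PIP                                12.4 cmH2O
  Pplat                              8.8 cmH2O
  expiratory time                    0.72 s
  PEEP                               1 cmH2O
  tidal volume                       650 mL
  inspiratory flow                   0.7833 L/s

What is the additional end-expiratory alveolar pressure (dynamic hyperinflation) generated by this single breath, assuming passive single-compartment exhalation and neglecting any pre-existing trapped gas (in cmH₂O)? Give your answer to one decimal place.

R = (PIP − Pplat)/V̇ = (12.4 − 8.8) / 0.7833 = 3.6/0.7833 = 4.596 cmH2O·s/L.
C = Vt/(Pplat − PEEP) = 650.0 / (8.8 − 1) = 650.0/7.8 = 83.333 mL/cmH2O.
τ = R × C = 4.596 × 0.08333 L/cmH2O = 0.383 s.
Fraction remaining = e^(−Te/τ) = e^(−0.72/0.383) = 0.1526; trapped volume = 650.0 × 0.1526 = 99.19 mL.
Additional alveolar pressure from trapping ≈ V_trapped / C = 99.19 / 83.333 = 1.19 cmH2O.

1.2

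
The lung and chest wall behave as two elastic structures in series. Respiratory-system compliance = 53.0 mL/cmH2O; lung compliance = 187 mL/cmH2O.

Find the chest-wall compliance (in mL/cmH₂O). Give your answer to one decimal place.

1/Ccw = 1/Crs − 1/CL.
1/Ccw = 1/53.0 − 1/187 = 0.01352.
Ccw = 73.964 mL/cmH2O.

74.0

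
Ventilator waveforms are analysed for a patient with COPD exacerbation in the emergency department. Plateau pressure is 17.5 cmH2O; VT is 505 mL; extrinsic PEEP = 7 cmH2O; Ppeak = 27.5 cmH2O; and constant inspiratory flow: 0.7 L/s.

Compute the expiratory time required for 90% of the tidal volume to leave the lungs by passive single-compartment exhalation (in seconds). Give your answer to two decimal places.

1.58

R = (PIP − Pplat)/V̇ = (27.5 − 17.5) / 0.7 = 10.0/0.7 = 14.286 cmH2O·s/L.
C = Vt/(Pplat − PEEP) = 505.0 / (17.5 − 7) = 505.0/10.5 = 48.095 mL/cmH2O.
τ = R × C = 14.286 × 0.0481 L/cmH2O = 0.6872 s.
t = −τ·ln(1 − 0.90) = −0.6872·ln(0.1) = 1.582 s.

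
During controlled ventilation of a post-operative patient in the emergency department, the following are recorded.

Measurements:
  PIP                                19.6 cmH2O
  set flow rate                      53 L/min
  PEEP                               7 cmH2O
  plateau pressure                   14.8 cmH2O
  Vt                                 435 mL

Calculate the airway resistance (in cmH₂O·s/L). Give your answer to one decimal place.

5.4

Flow: 53 L/min ÷ 60 = 0.8833 L/s.
Raw = (PIP − Pplat) / flow = (19.6 − 14.8) / 0.8833 = 4.8 / 0.8833 = 5.434 cmH2O·s/L.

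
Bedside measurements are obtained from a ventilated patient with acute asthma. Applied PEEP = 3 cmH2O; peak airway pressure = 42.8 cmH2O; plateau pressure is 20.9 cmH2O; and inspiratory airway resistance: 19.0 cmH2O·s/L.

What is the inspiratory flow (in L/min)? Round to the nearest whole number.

flow = (PIP − Pplat) / Raw = (42.8 − 20.9) / 19.0 = 1.153 L/s × 60 = 69.18 L/min.

69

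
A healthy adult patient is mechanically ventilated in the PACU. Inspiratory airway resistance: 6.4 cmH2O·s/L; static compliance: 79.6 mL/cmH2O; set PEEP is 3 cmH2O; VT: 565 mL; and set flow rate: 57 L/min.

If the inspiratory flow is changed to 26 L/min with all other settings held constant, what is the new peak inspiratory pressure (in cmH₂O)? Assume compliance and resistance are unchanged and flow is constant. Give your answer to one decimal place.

12.9

Flow: 57 L/min ÷ 60 = 0.95 L/s.
New flow: 26 L/min ÷ 60 = 0.4333 L/s.
PIP = Vt/C + R·V̇ + PEEP (constant-flow equation of motion).
Only the resistive term changes: ΔPIP = R × ΔV̇ = 6.4 × (0.4333 − 0.95) = 6.4 × -0.5167 = -3.307 cmH2O.
Original PIP = 565/79.6 + 6.4×0.95 + 3 = 16.178 cmH2O; new PIP = 16.178 + (-3.307) = 12.871 cmH2O.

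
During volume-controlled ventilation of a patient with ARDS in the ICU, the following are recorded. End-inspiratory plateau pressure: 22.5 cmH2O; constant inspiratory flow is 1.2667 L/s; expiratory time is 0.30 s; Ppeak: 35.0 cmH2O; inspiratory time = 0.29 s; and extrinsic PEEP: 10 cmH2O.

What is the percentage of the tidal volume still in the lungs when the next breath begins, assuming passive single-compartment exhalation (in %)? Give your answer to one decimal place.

Vt = flow × Ti = 1.2667 L/s × 0.29 s × 1000 mL/L = 367.34 mL.
R = (PIP − Pplat)/V̇ = (35.0 − 22.5) / 1.2667 = 12.5/1.2667 = 9.868 cmH2O·s/L.
C = Vt/(Pplat − PEEP) = 367.34 / (22.5 − 10) = 367.34/12.5 = 29.387 mL/cmH2O.
τ = R × C = 9.868 × 0.02939 L/cmH2O = 0.29 s.
Fraction remaining at end-expiration = e^(−Te/τ) = e^(−0.30/0.29) = 0.3554 → 35.54%.

35.5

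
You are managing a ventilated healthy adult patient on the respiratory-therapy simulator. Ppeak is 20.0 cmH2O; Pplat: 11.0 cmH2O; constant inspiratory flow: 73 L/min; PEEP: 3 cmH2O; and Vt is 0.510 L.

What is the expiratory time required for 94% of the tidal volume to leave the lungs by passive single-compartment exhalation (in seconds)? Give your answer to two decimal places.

Flow: 73 L/min ÷ 60 = 1.2167 L/s.
R = (PIP − Pplat)/V̇ = (20.0 − 11.0) / 1.2167 = 9.0/1.2167 = 7.397 cmH2O·s/L.
C = Vt/(Pplat − PEEP) = 510.0 / (11.0 − 3) = 510.0/8.0 = 63.75 mL/cmH2O.
τ = R × C = 7.397 × 0.06375 L/cmH2O = 0.4716 s.
t = −τ·ln(1 − 0.94) = −0.4716·ln(0.06) = 1.327 s.

1.33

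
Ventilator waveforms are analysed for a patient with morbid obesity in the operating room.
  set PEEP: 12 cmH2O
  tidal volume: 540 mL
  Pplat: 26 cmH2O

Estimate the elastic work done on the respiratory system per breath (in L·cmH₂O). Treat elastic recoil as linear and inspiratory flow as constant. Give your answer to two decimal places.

Elastic work ≈ ½ × (Pplat − PEEP) × Vt = 0.5 × (26 − 12) × 0.540 L = 0.5 × 14.0 × 0.540 = 3.78 L·cmH2O.

3.78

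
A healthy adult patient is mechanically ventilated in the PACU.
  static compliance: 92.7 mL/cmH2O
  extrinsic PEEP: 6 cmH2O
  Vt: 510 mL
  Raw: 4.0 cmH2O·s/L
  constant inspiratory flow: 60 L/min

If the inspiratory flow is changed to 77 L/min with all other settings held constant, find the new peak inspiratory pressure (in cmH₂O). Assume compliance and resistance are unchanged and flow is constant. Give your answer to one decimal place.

16.6

Flow: 60 L/min ÷ 60 = 1 L/s.
New flow: 77 L/min ÷ 60 = 1.2833 L/s.
PIP = Vt/C + R·V̇ + PEEP (constant-flow equation of motion).
Only the resistive term changes: ΔPIP = R × ΔV̇ = 4.0 × (1.2833 − 1) = 4.0 × 0.2833 = 1.133 cmH2O.
Original PIP = 510/92.7 + 4.0×1 + 6 = 15.502 cmH2O; new PIP = 15.502 + (1.133) = 16.635 cmH2O.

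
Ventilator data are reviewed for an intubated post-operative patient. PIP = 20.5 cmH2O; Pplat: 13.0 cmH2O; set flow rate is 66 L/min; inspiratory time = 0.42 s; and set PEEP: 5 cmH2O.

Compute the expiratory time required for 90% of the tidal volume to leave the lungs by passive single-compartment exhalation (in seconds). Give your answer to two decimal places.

Flow: 66 L/min ÷ 60 = 1.1 L/s.
Vt = flow × Ti = 1.1 L/s × 0.42 s × 1000 mL/L = 462.0 mL.
R = (PIP − Pplat)/V̇ = (20.5 − 13.0) / 1.1 = 7.5/1.1 = 6.818 cmH2O·s/L.
C = Vt/(Pplat − PEEP) = 462.0 / (13.0 − 5) = 462.0/8.0 = 57.75 mL/cmH2O.
τ = R × C = 6.818 × 0.05775 L/cmH2O = 0.3937 s.
t = −τ·ln(1 − 0.90) = −0.3937·ln(0.1) = 0.9065 s.

0.91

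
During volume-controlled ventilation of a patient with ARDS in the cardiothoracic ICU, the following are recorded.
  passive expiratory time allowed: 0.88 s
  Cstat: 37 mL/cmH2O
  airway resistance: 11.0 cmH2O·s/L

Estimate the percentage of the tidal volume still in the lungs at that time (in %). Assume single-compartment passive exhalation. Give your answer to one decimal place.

11.5

τ = R × C = 11.0 × 37 mL/cmH2O = 11.0 × 0.037 L/cmH2O = 0.407 s.
Passive exhalation: V(t)/V₀ = e^(−t/τ) = e^(−0.88/0.407) = 0.1151.
Fraction remaining = 0.1151 → 11.51%.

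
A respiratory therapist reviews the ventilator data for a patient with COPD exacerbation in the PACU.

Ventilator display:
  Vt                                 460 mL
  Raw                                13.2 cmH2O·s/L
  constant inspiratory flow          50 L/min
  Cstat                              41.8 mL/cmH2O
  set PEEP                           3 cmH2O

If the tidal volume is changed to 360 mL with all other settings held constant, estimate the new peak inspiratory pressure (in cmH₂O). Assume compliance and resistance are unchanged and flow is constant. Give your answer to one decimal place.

22.6

Flow: 50 L/min ÷ 60 = 0.8333 L/s.
PIP = Vt/C + R·V̇ + PEEP (constant-flow equation of motion).
Only the elastic term changes: ΔPIP = ΔVt / C = (360 − 460) / 41.8 = -2.392 cmH2O.
Original PIP = 460/41.8 + 13.2×0.8333 + 3 = 25.004 cmH2O; new PIP = 25.004 + (-2.392) = 22.612 cmH2O.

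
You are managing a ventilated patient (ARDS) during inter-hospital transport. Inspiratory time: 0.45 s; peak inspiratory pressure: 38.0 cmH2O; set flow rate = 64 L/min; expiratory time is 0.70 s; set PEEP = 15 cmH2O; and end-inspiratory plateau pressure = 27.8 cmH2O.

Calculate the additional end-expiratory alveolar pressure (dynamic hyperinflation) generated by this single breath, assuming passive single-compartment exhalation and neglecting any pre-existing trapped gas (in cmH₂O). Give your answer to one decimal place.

1.8

Flow: 64 L/min ÷ 60 = 1.0667 L/s.
Vt = flow × Ti = 1.0667 L/s × 0.45 s × 1000 mL/L = 480.02 mL.
R = (PIP − Pplat)/V̇ = (38.0 − 27.8) / 1.0667 = 10.2/1.0667 = 9.562 cmH2O·s/L.
C = Vt/(Pplat − PEEP) = 480.02 / (27.8 − 15) = 480.02/12.8 = 37.502 mL/cmH2O.
τ = R × C = 9.562 × 0.0375 L/cmH2O = 0.3586 s.
Fraction remaining = e^(−Te/τ) = e^(−0.70/0.3586) = 0.142; trapped volume = 480.02 × 0.142 = 68.163 mL.
Additional alveolar pressure from trapping ≈ V_trapped / C = 68.163 / 37.502 = 1.818 cmH2O.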